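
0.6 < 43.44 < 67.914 True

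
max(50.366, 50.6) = 50.6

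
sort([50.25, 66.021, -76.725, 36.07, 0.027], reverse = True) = [66.021, 50.25, 36.07, 0.027, -76.725]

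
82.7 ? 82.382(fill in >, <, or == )>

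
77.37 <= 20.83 False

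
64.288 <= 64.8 True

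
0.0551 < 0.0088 False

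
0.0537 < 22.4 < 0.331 False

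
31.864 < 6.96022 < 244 False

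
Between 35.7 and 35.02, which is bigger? 35.7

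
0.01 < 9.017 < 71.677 True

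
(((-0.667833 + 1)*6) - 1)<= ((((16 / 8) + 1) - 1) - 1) True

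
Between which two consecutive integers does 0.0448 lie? 0 and 1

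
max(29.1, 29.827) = 29.827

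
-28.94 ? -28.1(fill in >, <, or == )<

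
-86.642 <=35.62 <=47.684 True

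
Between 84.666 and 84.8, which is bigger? 84.8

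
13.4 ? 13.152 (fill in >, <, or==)>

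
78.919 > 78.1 True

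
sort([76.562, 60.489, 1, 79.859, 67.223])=[1, 60.489, 67.223, 76.562, 79.859]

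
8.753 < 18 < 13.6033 False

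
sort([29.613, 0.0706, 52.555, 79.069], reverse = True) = [79.069, 52.555, 29.613, 0.0706]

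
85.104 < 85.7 True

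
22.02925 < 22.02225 False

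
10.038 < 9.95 False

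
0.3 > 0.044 True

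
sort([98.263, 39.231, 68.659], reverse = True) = [98.263, 68.659, 39.231]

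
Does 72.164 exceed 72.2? No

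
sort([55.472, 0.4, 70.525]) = [0.4, 55.472, 70.525]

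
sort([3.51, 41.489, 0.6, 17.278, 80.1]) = [0.6, 3.51, 17.278, 41.489, 80.1]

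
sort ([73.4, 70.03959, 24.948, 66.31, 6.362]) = [6.362, 24.948, 66.31, 70.03959, 73.4]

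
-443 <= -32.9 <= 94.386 True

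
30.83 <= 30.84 True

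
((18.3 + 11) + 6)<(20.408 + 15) True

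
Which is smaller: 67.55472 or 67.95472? 67.55472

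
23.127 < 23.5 True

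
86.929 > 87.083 False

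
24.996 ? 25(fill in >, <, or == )<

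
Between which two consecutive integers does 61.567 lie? 61 and 62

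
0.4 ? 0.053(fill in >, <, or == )>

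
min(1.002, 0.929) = 0.929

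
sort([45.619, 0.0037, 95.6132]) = [0.0037, 45.619, 95.6132]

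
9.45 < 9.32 False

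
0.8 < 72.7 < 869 True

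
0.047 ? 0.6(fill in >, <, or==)<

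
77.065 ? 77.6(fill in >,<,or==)<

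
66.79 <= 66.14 False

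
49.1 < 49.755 True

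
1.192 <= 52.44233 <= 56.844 True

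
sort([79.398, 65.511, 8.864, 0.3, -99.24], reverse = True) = [79.398, 65.511, 8.864, 0.3, -99.24]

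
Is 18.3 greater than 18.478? No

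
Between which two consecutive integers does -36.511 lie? -37 and -36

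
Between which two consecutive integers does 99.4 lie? 99 and 100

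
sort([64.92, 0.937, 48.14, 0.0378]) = [0.0378, 0.937, 48.14, 64.92]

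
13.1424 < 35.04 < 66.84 True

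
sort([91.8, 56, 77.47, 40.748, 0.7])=[0.7, 40.748, 56, 77.47, 91.8]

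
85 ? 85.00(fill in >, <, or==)==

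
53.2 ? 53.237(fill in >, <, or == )<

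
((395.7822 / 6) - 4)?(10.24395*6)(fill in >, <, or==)>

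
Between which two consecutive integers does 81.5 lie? 81 and 82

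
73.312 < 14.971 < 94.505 False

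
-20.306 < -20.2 True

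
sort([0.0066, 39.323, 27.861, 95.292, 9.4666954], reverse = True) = [95.292, 39.323, 27.861, 9.4666954, 0.0066]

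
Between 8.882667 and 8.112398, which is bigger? 8.882667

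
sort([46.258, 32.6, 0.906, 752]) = [0.906, 32.6, 46.258, 752]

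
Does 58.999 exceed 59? No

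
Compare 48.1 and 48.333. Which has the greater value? 48.333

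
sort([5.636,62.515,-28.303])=[-28.303,5.636,62.515]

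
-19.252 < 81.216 True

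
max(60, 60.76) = 60.76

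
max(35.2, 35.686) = 35.686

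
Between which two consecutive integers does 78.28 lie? 78 and 79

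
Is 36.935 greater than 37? No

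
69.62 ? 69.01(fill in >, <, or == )>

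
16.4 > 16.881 False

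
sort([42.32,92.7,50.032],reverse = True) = [92.7,50.032,42.32]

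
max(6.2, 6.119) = 6.2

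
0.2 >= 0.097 True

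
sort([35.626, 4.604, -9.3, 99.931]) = [-9.3, 4.604, 35.626, 99.931]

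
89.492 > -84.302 True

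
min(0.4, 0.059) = 0.059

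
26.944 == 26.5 False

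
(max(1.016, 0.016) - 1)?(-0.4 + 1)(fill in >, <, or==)<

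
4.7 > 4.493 True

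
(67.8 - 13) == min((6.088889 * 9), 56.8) False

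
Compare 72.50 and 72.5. They are equal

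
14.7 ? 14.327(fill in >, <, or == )>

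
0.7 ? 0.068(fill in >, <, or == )>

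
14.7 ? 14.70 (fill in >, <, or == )==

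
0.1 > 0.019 True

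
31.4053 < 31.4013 False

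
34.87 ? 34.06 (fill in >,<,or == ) >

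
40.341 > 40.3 True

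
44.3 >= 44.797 False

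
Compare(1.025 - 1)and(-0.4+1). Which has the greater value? (-0.4+1)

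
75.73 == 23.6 False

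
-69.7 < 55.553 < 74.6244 True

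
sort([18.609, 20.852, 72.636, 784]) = [18.609, 20.852, 72.636, 784]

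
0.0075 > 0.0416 False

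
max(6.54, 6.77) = 6.77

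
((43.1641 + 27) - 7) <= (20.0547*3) False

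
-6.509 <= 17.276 True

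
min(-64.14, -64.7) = -64.7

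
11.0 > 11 False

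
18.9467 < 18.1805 False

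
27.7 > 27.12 True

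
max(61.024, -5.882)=61.024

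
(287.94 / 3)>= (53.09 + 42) True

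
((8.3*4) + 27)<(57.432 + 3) True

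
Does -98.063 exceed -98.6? Yes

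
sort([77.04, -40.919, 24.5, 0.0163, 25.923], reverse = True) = [77.04, 25.923, 24.5, 0.0163, -40.919]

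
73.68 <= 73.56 False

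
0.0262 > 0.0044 True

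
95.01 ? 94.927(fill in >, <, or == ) >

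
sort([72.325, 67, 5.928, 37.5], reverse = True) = [72.325, 67, 37.5, 5.928]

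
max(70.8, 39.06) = 70.8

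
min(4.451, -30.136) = -30.136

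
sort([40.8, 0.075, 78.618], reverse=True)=[78.618, 40.8, 0.075]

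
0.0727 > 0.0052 True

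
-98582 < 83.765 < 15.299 False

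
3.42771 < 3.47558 True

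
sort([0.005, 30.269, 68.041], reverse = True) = [68.041, 30.269, 0.005]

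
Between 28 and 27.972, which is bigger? 28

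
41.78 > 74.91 False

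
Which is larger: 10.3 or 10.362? 10.362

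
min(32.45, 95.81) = 32.45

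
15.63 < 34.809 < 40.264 True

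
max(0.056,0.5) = 0.5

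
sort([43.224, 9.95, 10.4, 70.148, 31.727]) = [9.95, 10.4, 31.727, 43.224, 70.148]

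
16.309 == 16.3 False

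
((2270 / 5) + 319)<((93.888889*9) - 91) False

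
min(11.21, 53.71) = 11.21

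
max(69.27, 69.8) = 69.8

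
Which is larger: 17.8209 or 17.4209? 17.8209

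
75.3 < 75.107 False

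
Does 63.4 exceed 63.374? Yes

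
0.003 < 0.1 True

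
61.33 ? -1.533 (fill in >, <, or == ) >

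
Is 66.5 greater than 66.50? No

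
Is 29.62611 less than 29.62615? Yes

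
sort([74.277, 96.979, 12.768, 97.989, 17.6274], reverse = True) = [97.989, 96.979, 74.277, 17.6274, 12.768]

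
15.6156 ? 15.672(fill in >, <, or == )<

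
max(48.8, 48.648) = 48.8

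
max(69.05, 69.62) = 69.62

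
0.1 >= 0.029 True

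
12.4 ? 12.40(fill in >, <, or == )==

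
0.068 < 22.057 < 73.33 True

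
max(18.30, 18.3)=18.3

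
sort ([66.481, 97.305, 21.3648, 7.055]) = [7.055, 21.3648, 66.481, 97.305]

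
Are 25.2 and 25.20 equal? Yes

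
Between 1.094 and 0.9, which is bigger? 1.094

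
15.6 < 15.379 False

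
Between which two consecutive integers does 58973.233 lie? 58973 and 58974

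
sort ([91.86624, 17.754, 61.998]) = [17.754, 61.998, 91.86624]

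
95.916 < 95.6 False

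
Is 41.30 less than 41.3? No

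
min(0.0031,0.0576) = 0.0031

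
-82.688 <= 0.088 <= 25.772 True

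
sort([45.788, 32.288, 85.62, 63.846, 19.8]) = [19.8, 32.288, 45.788, 63.846, 85.62]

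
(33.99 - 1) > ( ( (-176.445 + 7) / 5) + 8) True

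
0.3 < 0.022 False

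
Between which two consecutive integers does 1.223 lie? 1 and 2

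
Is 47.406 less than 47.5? Yes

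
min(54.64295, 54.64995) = 54.64295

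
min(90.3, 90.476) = 90.3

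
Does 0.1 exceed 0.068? Yes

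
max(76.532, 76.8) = 76.8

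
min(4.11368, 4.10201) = 4.10201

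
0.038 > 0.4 False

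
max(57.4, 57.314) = 57.4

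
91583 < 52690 False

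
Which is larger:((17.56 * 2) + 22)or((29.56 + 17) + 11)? ((29.56 + 17) + 11)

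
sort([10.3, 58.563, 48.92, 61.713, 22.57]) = [10.3, 22.57, 48.92, 58.563, 61.713]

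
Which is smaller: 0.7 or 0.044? 0.044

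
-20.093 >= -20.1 True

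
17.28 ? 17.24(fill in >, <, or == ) >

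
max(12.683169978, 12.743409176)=12.743409176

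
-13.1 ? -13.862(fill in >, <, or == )>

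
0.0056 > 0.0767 False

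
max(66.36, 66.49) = 66.49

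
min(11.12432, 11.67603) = 11.12432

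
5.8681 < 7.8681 True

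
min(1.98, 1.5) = 1.5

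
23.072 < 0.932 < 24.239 False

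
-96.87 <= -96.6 True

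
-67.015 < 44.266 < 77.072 True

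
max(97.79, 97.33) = 97.79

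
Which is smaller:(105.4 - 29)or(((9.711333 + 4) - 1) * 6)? (((9.711333 + 4) - 1) * 6)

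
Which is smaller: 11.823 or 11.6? 11.6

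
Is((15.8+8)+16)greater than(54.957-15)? No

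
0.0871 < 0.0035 False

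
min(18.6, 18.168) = 18.168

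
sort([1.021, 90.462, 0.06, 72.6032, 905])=[0.06, 1.021, 72.6032, 90.462, 905]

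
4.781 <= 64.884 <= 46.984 False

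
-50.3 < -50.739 False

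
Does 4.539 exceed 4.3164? Yes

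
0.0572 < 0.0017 False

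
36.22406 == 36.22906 False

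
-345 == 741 False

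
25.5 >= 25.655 False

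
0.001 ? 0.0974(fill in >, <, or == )<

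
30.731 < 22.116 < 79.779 False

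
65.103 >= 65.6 False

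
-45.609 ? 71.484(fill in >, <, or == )<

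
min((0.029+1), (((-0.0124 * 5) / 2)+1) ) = 0.969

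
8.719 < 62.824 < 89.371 True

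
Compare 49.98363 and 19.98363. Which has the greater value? 49.98363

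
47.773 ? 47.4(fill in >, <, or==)>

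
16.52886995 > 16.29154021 True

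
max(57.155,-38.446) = 57.155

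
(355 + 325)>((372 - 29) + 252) True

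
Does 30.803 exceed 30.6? Yes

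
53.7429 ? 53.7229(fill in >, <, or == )>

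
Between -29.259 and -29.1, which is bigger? -29.1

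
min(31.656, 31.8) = 31.656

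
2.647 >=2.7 False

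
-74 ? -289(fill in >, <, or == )>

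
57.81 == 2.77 False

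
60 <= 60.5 True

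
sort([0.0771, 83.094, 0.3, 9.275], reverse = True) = [83.094, 9.275, 0.3, 0.0771]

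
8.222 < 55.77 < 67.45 True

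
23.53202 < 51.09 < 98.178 True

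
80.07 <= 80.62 True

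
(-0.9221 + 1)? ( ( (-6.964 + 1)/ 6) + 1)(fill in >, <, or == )>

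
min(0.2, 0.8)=0.2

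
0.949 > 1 False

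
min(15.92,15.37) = 15.37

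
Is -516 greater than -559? Yes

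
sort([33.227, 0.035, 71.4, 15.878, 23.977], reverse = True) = [71.4, 33.227, 23.977, 15.878, 0.035]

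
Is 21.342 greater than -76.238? Yes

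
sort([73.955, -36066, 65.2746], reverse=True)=[73.955, 65.2746, -36066]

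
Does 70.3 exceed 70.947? No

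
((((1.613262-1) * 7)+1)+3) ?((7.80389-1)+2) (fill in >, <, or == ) <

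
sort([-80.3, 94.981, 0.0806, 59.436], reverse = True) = [94.981, 59.436, 0.0806, -80.3]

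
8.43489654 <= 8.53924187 True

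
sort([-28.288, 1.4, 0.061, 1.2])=[-28.288, 0.061, 1.2, 1.4]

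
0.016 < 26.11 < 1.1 False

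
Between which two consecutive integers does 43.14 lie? 43 and 44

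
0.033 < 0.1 True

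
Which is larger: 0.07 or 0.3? 0.3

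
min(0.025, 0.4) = 0.025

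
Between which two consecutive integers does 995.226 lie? 995 and 996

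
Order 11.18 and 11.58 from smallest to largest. 11.18, 11.58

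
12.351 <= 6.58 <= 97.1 False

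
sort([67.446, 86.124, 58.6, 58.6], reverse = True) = [86.124, 67.446, 58.6, 58.6]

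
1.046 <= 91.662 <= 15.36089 False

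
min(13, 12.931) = 12.931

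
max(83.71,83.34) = 83.71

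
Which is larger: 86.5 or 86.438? 86.5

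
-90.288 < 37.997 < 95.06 True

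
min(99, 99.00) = 99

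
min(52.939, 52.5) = 52.5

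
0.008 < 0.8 True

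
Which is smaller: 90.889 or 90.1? 90.1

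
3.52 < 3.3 False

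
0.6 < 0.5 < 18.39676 False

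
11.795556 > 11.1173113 True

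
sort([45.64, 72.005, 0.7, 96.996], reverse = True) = [96.996, 72.005, 45.64, 0.7]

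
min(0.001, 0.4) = 0.001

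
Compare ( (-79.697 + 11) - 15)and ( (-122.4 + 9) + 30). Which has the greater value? ( (-122.4 + 9) + 30)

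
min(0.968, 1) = 0.968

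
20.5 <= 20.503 True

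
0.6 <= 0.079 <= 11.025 False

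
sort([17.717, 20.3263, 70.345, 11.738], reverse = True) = [70.345, 20.3263, 17.717, 11.738]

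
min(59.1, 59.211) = 59.1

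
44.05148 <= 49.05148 True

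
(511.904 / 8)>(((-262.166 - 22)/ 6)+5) True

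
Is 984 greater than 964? Yes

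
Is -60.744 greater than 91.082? No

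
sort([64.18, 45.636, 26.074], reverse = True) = [64.18, 45.636, 26.074]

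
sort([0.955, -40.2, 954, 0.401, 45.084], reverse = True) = [954, 45.084, 0.955, 0.401, -40.2]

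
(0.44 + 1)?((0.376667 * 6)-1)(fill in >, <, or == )>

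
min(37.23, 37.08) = 37.08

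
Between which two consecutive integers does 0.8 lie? 0 and 1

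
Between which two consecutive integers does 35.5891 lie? 35 and 36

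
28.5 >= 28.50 True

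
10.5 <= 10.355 False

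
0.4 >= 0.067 True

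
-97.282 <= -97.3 False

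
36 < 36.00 False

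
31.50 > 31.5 False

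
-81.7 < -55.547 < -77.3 False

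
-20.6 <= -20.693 False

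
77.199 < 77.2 True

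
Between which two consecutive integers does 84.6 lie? 84 and 85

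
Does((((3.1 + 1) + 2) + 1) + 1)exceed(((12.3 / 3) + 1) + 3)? No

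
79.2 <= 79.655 True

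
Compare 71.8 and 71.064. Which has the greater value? 71.8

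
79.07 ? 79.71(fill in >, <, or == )<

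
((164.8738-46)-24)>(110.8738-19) True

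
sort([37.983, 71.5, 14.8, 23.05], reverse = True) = [71.5, 37.983, 23.05, 14.8]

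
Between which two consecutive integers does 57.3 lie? 57 and 58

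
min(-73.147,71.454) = -73.147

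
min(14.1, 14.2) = 14.1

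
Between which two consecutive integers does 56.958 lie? 56 and 57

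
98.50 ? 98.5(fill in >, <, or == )==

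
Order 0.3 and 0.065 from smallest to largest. 0.065, 0.3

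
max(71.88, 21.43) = 71.88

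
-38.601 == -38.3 False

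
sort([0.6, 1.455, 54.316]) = [0.6, 1.455, 54.316]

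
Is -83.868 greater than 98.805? No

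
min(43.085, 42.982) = 42.982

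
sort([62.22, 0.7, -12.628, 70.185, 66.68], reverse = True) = [70.185, 66.68, 62.22, 0.7, -12.628]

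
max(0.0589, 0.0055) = 0.0589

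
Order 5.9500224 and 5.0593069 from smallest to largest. 5.0593069,5.9500224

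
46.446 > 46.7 False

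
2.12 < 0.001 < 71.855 False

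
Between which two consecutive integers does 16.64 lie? 16 and 17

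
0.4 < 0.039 False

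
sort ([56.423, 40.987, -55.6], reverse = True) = [56.423, 40.987, -55.6]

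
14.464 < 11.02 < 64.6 False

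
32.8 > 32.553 True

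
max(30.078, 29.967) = 30.078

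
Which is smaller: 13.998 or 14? 13.998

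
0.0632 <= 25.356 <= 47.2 True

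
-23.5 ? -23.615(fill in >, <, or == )>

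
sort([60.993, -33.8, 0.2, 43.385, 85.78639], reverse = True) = [85.78639, 60.993, 43.385, 0.2, -33.8]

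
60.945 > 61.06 False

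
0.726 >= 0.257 True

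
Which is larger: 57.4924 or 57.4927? 57.4927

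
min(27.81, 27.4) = 27.4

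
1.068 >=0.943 True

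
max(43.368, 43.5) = 43.5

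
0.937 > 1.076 False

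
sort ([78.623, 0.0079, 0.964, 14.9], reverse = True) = [78.623, 14.9, 0.964, 0.0079]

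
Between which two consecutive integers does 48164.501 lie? 48164 and 48165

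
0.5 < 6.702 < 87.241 True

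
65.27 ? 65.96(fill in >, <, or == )<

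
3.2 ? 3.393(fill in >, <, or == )<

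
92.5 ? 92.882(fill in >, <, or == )<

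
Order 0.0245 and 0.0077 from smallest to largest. 0.0077,0.0245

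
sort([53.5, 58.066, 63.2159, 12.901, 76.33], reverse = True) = [76.33, 63.2159, 58.066, 53.5, 12.901]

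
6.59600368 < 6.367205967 False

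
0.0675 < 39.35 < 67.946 True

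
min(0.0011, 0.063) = 0.0011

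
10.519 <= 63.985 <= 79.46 True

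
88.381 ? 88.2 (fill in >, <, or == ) >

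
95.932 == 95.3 False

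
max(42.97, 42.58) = 42.97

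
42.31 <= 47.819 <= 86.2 True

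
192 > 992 False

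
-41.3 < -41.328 False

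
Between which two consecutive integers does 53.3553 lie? 53 and 54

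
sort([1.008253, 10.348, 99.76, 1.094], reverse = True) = [99.76, 10.348, 1.094, 1.008253]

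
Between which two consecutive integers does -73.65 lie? -74 and -73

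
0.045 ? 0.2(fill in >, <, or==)<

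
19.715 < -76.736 False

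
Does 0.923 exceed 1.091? No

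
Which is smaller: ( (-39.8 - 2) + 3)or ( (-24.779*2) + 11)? ( (-39.8 - 2) + 3)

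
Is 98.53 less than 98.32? No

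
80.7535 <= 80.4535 False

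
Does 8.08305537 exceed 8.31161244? No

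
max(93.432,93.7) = 93.7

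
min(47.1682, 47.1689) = 47.1682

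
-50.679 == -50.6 False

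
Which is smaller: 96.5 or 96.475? 96.475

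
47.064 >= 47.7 False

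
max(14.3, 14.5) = 14.5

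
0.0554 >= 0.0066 True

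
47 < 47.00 False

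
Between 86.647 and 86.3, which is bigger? 86.647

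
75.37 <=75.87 True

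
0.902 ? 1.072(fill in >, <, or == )<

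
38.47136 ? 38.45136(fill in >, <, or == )>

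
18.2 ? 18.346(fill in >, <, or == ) <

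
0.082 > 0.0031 True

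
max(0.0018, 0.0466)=0.0466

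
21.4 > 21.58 False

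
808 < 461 False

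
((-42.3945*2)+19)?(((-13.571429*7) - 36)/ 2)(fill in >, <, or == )<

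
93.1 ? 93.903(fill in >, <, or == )<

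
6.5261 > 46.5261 False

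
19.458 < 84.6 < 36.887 False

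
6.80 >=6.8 True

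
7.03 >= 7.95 False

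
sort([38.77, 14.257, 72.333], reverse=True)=[72.333, 38.77, 14.257]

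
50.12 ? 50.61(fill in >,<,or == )<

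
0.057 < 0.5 True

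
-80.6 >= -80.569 False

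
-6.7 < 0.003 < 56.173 True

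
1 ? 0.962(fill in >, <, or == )>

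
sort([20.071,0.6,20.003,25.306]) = [0.6,20.003,20.071,25.306]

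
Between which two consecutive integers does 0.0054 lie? 0 and 1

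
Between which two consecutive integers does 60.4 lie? 60 and 61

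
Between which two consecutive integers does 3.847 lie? 3 and 4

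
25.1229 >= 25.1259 False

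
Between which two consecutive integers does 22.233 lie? 22 and 23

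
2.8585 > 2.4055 True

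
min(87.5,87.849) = 87.5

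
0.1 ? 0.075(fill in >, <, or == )>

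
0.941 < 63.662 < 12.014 False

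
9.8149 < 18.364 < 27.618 True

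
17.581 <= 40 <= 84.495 True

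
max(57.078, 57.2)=57.2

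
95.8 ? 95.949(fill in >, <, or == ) <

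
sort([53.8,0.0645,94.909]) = [0.0645,53.8,94.909]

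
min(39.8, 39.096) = 39.096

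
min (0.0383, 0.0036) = 0.0036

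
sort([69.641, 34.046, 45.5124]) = [34.046, 45.5124, 69.641]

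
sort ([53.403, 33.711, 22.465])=[22.465, 33.711, 53.403]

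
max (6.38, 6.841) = 6.841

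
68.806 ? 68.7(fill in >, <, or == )>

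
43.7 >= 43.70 True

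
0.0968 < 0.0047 False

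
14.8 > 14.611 True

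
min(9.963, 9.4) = 9.4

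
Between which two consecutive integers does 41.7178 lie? 41 and 42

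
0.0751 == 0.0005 False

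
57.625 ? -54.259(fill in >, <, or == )>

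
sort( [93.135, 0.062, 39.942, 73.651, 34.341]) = [0.062, 34.341, 39.942, 73.651, 93.135]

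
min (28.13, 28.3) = 28.13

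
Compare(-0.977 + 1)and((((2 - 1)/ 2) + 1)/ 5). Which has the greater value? ((((2 - 1)/ 2) + 1)/ 5)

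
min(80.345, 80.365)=80.345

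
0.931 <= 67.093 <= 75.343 True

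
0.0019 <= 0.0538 True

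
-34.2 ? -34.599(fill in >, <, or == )>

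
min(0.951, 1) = 0.951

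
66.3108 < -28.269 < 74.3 False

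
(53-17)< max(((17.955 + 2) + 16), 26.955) False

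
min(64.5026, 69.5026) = 64.5026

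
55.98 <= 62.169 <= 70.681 True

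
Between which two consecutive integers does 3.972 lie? 3 and 4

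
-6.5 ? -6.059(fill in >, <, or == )<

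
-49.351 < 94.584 True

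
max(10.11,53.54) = 53.54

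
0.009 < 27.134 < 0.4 False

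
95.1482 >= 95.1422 True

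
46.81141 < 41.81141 False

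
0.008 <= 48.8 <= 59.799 True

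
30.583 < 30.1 False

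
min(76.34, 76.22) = 76.22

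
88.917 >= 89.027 False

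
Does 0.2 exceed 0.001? Yes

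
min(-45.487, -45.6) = -45.6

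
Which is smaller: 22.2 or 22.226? 22.2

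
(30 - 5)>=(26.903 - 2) True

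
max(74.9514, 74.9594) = 74.9594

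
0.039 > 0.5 False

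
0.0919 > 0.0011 True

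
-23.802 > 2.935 False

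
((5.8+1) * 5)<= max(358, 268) True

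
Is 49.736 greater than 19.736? Yes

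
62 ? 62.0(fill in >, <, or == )==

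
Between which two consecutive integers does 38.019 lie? 38 and 39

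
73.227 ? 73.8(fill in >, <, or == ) <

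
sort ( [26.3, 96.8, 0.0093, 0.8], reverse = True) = [96.8, 26.3, 0.8, 0.0093]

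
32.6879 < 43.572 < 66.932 True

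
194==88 False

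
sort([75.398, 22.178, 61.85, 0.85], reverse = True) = [75.398, 61.85, 22.178, 0.85]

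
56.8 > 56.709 True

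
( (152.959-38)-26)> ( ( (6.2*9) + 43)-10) True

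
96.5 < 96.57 True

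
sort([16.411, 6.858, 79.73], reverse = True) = [79.73, 16.411, 6.858]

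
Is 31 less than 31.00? No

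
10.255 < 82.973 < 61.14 False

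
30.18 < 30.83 True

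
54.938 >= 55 False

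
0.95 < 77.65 True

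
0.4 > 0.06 True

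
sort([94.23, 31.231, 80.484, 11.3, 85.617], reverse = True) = [94.23, 85.617, 80.484, 31.231, 11.3]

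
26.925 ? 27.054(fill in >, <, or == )<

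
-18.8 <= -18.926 False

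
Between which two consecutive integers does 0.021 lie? 0 and 1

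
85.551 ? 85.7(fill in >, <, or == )<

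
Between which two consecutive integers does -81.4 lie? -82 and -81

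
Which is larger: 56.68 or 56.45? 56.68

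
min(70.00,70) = 70.00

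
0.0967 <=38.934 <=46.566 True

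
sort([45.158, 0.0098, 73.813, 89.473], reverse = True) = [89.473, 73.813, 45.158, 0.0098]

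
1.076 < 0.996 False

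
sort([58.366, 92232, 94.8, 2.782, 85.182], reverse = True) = [92232, 94.8, 85.182, 58.366, 2.782]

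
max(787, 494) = 787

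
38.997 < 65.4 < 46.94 False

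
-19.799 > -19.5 False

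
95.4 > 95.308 True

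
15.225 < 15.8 True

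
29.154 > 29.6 False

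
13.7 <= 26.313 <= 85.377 True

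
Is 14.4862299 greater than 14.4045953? Yes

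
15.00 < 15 False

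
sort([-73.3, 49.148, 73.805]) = [-73.3, 49.148, 73.805]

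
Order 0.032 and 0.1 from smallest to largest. 0.032, 0.1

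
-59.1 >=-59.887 True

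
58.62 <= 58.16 False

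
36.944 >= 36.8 True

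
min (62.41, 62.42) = 62.41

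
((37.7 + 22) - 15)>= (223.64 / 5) False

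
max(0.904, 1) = 1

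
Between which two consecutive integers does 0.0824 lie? 0 and 1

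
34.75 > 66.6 False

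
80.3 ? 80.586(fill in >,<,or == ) <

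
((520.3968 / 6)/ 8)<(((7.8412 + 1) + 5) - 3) False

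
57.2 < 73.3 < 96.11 True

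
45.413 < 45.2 False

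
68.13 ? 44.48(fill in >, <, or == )>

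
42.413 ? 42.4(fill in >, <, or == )>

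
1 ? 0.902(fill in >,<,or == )>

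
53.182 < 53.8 True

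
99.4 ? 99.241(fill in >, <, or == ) >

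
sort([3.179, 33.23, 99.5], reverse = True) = [99.5, 33.23, 3.179]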